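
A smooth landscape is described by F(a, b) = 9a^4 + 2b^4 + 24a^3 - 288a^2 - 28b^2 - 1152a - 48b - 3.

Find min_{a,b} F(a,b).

-5613

F(a,b) separates as P(a) + Q(b) − 3, so its minimum is min P + min Q − 3.
P'(a) = 36(a - 4)(a + 2)(a + 4) vanishes at a ∈ {-4, -2, 4}; Q'(b) = 8(b - 3)(b + 1)(b + 2) vanishes at b ∈ {-2, -1, 3}.
Local minima of P (where P''>0): P(-4)=768, P(4)=-5376. Local minima of Q: Q(-2)=16, Q(3)=-234.
So the global minimum of F is P(4) + Q(3) − 3 = -5376 − 234 − 3 = -5613, attained at (4, 3).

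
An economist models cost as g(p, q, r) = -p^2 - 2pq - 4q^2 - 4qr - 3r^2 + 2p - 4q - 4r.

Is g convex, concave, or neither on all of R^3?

g is quadratic, so its Hessian is the constant matrix H = [[-2, -2, 0], [-2, -8, -4], [0, -4, -6]].
Leading principal minors: -2, 12, -40.
Signs alternate −, +, − ⇒ H ≺ 0 ⇒ concave.

concave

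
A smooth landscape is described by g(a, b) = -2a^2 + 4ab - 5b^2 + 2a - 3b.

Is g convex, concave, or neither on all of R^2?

g is quadratic, so its Hessian is the constant matrix H = [[-4, 4], [4, -10]].
det(H) = 24, tr(H) = -14.
det(H) > 0 and tr(H) < 0, so H is negative definite everywhere: concave.

concave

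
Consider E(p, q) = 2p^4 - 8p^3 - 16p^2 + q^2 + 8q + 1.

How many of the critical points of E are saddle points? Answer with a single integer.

1

E separates as a function of p plus a function of q, so ∇E=0 decouples.
∂E/∂p = 8p(p - 4)(p + 1) = 0 at p ∈ {-1, 0, 4}; ∂E/∂q = 2(q + 4) = 0 at q ∈ {-4}.
The Hessian is diagonal: diag(E_pp, E_qq). Second derivatives: E_pp(-1)=40, E_pp(0)=-32, E_pp(4)=160; E_qq(-4)=2.
Saddle points occur where the two diagonal entries have opposite signs: (0, -4). Count: 1.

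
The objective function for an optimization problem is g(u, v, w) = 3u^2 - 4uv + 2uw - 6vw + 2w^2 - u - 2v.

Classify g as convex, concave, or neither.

neither

g is quadratic, so its Hessian is the constant matrix H = [[6, -4, 2], [-4, 0, -6], [2, -6, 4]].
Leading principal minors: 6, -16, -184.
Neither pattern holds ⇒ H is indefinite ⇒ neither convex nor concave.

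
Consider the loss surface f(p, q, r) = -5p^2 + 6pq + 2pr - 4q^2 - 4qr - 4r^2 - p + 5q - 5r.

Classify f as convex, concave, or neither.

concave

f is quadratic, so its Hessian is the constant matrix H = [[-10, 6, 2], [6, -8, -4], [2, -4, -8]].
Leading principal minors: -10, 44, -256.
Signs alternate −, +, − ⇒ H ≺ 0 ⇒ concave.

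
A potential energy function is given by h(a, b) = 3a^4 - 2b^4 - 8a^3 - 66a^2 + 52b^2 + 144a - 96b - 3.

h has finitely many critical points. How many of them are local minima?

2

h separates as a function of a plus a function of b, so ∇h=0 decouples.
∂h/∂a = 12(a - 4)(a - 1)(a + 3) = 0 at a ∈ {-3, 1, 4}; ∂h/∂b = -8(b - 3)(b - 1)(b + 4) = 0 at b ∈ {-4, 1, 3}.
The Hessian is diagonal: diag(h_aa, h_bb). Second derivatives: h_aa(-3)=336, h_aa(1)=-144, h_aa(4)=252; h_bb(-4)=-280, h_bb(1)=80, h_bb(3)=-112.
Local minima occur where both diagonal entries positive: (-3, 1), (4, 1). Count: 2.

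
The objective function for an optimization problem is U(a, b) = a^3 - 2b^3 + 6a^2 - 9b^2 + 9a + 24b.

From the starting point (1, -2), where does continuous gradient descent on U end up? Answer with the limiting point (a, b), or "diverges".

(-1, -4)

U is separable, so gradient descent decouples: a follows -∂U/∂a, b follows -∂U/∂b.
∂U/∂a = 3(a + 1)(a + 3); at a=1 this is 24, so a decreases.
∂U/∂b = -6(b - 1)(b + 4); at b=-2 this is 36, so b decreases.
a converges to its nearest critical value -1 (a local min of the a-part); b converges to -4. The iterate converges to (-1, -4).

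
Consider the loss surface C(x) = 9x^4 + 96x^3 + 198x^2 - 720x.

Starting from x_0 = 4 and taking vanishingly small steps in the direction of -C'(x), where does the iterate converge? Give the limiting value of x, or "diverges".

C'(x) = 36(x - 1)(x + 4)(x + 5), so C'(4) = 7776.
Gradient descent moves in the -C' direction, i.e. x is decreasing.
The nearest critical point in that direction is x = 1, where C'' = 1080 > 0 (a local minimum). The iterate converges there.

1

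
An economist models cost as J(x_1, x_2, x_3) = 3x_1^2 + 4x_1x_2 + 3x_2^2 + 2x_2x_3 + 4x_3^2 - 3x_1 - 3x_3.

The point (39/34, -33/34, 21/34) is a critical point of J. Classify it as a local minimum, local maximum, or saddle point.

local minimum

The Hessian is constant: H = [[6, 4, 0], [4, 6, 2], [0, 2, 8]].
Leading principal minors: Δ₁ = 6, Δ₂ = 20, Δ₃ = 136.
All leading minors are positive, so H is positive definite: a local minimum.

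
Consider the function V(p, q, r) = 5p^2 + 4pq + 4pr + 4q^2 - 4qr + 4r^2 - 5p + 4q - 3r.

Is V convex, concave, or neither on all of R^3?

convex

V is quadratic, so its Hessian is the constant matrix H = [[10, 4, 4], [4, 8, -4], [4, -4, 8]].
Leading principal minors: 10, 64, 96.
All positive ⇒ H ≻ 0 ⇒ convex.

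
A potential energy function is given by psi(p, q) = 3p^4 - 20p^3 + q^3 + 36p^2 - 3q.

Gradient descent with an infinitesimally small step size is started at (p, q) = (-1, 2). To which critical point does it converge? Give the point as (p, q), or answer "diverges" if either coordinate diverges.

psi is separable, so gradient descent decouples: p follows -∂psi/∂p, q follows -∂psi/∂q.
∂psi/∂p = 12p(p - 3)(p - 2); at p=-1 this is -144, so p increases.
∂psi/∂q = 3(q - 1)(q + 1); at q=2 this is 9, so q decreases.
p converges to its nearest critical value 0 (a local min of the p-part); q converges to 1. The iterate converges to (0, 1).

(0, 1)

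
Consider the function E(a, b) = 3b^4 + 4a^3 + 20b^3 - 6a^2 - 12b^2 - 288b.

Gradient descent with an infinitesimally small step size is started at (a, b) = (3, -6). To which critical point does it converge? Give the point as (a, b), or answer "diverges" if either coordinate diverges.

(1, -4)

E is separable, so gradient descent decouples: a follows -∂E/∂a, b follows -∂E/∂b.
∂E/∂a = 12a(a - 1); at a=3 this is 72, so a decreases.
∂E/∂b = 12(b - 2)(b + 3)(b + 4); at b=-6 this is -576, so b increases.
a converges to its nearest critical value 1 (a local min of the a-part); b converges to -4. The iterate converges to (1, -4).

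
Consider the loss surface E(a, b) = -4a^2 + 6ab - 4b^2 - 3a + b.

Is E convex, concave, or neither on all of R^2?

concave

E is quadratic, so its Hessian is the constant matrix H = [[-8, 6], [6, -8]].
det(H) = 28, tr(H) = -16.
det(H) > 0 and tr(H) < 0, so H is negative definite everywhere: concave.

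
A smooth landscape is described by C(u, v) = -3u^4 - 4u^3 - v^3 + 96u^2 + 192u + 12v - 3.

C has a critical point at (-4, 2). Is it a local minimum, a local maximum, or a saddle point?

The mixed partial ∂²C/∂u∂v is 0, so the Hessian at any point is diag(C_uu, C_vv) = diag(12(-3u^2 - 2u + 16), -6v).
At (-4, 2): H = diag(-288, -12).
Both eigenvalues are negative, so H is negative definite: a local maximum.

local maximum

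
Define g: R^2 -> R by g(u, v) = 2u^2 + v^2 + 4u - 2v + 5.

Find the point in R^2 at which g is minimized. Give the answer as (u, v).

(-1, 1)

g(u,v) separates as P(u) + Q(v) + 5, so its minimum is min P + min Q + 5.
P'(u) = 4u + 4 vanishes at u ∈ {-1}; Q'(v) = 2v - 2 vanishes at v ∈ {1}.
Local minima of P (where P''>0): P(-1)=-2. Local minima of Q: Q(1)=-1.
So the global minimum of g is P(-1) + Q(1) + 5 = -2 − 1 + 5 = 2, attained at (-1, 1).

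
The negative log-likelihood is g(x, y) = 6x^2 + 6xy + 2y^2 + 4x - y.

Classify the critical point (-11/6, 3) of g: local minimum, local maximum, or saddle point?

The Hessian of g is constant: H = [[12, 6], [6, 4]].
det(H) = 12·4 − 6² = 12.
det(H) > 0 and tr(H) = 16 > 0, so H is positive definite and the point is a local minimum.

local minimum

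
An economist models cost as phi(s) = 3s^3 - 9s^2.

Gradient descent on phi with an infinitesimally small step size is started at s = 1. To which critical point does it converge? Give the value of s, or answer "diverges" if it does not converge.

2

phi'(s) = 9s(s - 2), so phi'(1) = -9.
Gradient descent moves in the -phi' direction, i.e. s is increasing.
The nearest critical point in that direction is s = 2, where phi'' = 18 > 0 (a local minimum). The iterate converges there.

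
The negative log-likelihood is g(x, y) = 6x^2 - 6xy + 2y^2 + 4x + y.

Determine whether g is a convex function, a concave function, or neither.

convex

g is quadratic, so its Hessian is the constant matrix H = [[12, -6], [-6, 4]].
det(H) = 12, tr(H) = 16.
det(H) > 0 and tr(H) > 0, so H is positive definite everywhere: convex.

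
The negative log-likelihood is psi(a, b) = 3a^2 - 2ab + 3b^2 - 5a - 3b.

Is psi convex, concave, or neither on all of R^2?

convex

psi is quadratic, so its Hessian is the constant matrix H = [[6, -2], [-2, 6]].
det(H) = 32, tr(H) = 12.
det(H) > 0 and tr(H) > 0, so H is positive definite everywhere: convex.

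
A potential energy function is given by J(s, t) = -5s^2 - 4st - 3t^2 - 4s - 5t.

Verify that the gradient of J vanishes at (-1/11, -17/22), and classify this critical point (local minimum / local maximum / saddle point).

local maximum

∇J = (-10s - 4t - 4, -4s - 6t - 5); substituting (-1/11, -17/22) gives ∇J = (0, 0), so (-1/11, -17/22) is indeed a critical point.
The Hessian of J is constant: H = [[-10, -4], [-4, -6]].
det(H) = (-10)·(-6) − (-4)² = 44.
det(H) > 0 and tr(H) = -16 < 0, so H is negative definite and the point is a local maximum.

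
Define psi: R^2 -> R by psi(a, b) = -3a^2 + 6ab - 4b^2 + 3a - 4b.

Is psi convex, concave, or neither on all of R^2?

concave

psi is quadratic, so its Hessian is the constant matrix H = [[-6, 6], [6, -8]].
det(H) = 12, tr(H) = -14.
det(H) > 0 and tr(H) < 0, so H is negative definite everywhere: concave.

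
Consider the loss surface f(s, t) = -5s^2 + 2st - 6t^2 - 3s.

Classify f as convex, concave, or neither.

f is quadratic, so its Hessian is the constant matrix H = [[-10, 2], [2, -12]].
det(H) = 116, tr(H) = -22.
det(H) > 0 and tr(H) < 0, so H is negative definite everywhere: concave.

concave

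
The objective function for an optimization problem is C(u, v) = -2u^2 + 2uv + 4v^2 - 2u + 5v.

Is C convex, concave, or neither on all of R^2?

C is quadratic, so its Hessian is the constant matrix H = [[-4, 2], [2, 8]].
det(H) = -36, tr(H) = 4.
det(H) < 0, so H is indefinite: neither convex nor concave.

neither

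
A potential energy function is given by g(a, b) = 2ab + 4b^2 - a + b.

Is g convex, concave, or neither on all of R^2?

g is quadratic, so its Hessian is the constant matrix H = [[0, 2], [2, 8]].
det(H) = -4, tr(H) = 8.
det(H) < 0, so H is indefinite: neither convex nor concave.

neither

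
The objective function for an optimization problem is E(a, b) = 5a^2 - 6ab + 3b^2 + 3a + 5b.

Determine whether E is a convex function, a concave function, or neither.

E is quadratic, so its Hessian is the constant matrix H = [[10, -6], [-6, 6]].
det(H) = 24, tr(H) = 16.
det(H) > 0 and tr(H) > 0, so H is positive definite everywhere: convex.

convex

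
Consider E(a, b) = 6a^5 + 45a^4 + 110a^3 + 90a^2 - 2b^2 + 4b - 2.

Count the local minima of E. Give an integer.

E separates as a function of a plus a function of b, so ∇E=0 decouples.
∂E/∂a = 30a(a + 1)(a + 2)(a + 3) = 0 at a ∈ {-3, -2, -1, 0}; ∂E/∂b = -4(b - 1) = 0 at b ∈ {1}.
The Hessian is diagonal: diag(E_aa, E_bb). Second derivatives: E_aa(-3)=-180, E_aa(-2)=60, E_aa(-1)=-60, E_aa(0)=180; E_bb(1)=-4.
Local minima occur where both diagonal entries positive: none. Count: 0.

0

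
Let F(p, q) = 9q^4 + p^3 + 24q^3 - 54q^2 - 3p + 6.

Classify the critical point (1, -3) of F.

local minimum

The mixed partial ∂²F/∂p∂q is 0, so the Hessian at any point is diag(F_pp, F_qq) = diag(6p, 36(3q^2 + 4q - 3)).
At (1, -3): H = diag(6, 432).
Both eigenvalues are positive, so H is positive definite: a local minimum.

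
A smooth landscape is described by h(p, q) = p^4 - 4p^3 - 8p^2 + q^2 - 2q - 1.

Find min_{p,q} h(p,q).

-130

h(p,q) separates as A(p) + B(q) − 1, so its minimum is min A + min B − 1.
A'(p) = 4p(p - 4)(p + 1) vanishes at p ∈ {-1, 0, 4}; B'(q) = 2q - 2 vanishes at q ∈ {1}.
Local minima of A (where A''>0): A(-1)=-3, A(4)=-128. Local minima of B: B(1)=-1.
So the global minimum of h is A(4) + B(1) − 1 = -128 − 1 − 1 = -130, attained at (4, 1).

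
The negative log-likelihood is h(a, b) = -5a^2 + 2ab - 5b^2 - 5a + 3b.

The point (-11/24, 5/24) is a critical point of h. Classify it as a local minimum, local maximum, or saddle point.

local maximum

The Hessian of h is constant: H = [[-10, 2], [2, -10]].
det(H) = (-10)·(-10) − 2² = 96.
det(H) > 0 and tr(H) = -20 < 0, so H is negative definite and the point is a local maximum.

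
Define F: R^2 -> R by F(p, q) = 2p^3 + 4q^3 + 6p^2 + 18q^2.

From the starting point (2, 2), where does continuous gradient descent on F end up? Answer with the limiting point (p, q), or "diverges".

(0, 0)

F is separable, so gradient descent decouples: p follows -∂F/∂p, q follows -∂F/∂q.
∂F/∂p = 6p(p + 2); at p=2 this is 48, so p decreases.
∂F/∂q = 12q(q + 3); at q=2 this is 120, so q decreases.
p converges to its nearest critical value 0 (a local min of the p-part); q converges to 0. The iterate converges to (0, 0).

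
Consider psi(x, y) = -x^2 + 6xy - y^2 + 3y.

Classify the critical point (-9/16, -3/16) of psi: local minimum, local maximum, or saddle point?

The Hessian of psi is constant: H = [[-2, 6], [6, -2]].
det(H) = (-2)·(-2) − 6² = -32.
Since det(H) < 0, H is indefinite and the critical point is a saddle point.

saddle point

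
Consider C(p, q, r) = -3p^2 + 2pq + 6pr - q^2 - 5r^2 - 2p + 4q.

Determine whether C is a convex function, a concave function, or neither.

C is quadratic, so its Hessian is the constant matrix H = [[-6, 2, 6], [2, -2, 0], [6, 0, -10]].
Leading principal minors: -6, 8, -8.
Signs alternate −, +, − ⇒ H ≺ 0 ⇒ concave.

concave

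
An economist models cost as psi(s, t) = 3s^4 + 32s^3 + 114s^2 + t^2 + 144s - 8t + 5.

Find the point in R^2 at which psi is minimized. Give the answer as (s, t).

(-1, 4)

psi(s,t) separates as P(s) + Q(t) + 5, so its minimum is min P + min Q + 5.
P'(s) = 12(s + 1)(s + 3)(s + 4) vanishes at s ∈ {-4, -3, -1}; Q'(t) = 2(t - 4) vanishes at t ∈ {4}.
Local minima of P (where P''>0): P(-4)=-32, P(-1)=-59. Local minima of Q: Q(4)=-16.
So the global minimum of psi is P(-1) + Q(4) + 5 = -59 − 16 + 5 = -70, attained at (-1, 4).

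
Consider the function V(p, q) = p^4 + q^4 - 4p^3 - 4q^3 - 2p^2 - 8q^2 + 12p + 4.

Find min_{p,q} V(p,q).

V(p,q) separates as A(p) + B(q) + 4, so its minimum is min A + min B + 4.
A'(p) = 4(p - 3)(p - 1)(p + 1) vanishes at p ∈ {-1, 1, 3}; B'(q) = 4q(q - 4)(q + 1) vanishes at q ∈ {-1, 0, 4}.
Local minima of A (where A''>0): A(-1)=-9, A(3)=-9. Local minima of B: B(-1)=-3, B(4)=-128.
So the global minimum of V is A(-1) + B(4) + 4 = -9 − 128 + 4 = -133, attained at (-1, 4).

-133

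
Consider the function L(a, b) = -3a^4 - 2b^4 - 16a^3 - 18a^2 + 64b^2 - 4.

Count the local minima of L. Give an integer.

L separates as a function of a plus a function of b, so ∇L=0 decouples.
∂L/∂a = -12a(a + 1)(a + 3) = 0 at a ∈ {-3, -1, 0}; ∂L/∂b = -8b(b - 4)(b + 4) = 0 at b ∈ {-4, 0, 4}.
The Hessian is diagonal: diag(L_aa, L_bb). Second derivatives: L_aa(-3)=-72, L_aa(-1)=24, L_aa(0)=-36; L_bb(-4)=-256, L_bb(0)=128, L_bb(4)=-256.
Local minima occur where both diagonal entries positive: (-1, 0). Count: 1.

1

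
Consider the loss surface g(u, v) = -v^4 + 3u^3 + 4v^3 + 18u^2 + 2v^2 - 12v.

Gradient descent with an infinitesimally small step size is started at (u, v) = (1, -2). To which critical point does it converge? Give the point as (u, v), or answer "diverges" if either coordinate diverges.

diverges

g is separable, so gradient descent decouples: u follows -∂g/∂u, v follows -∂g/∂v.
∂g/∂u = 9u(u + 4); at u=1 this is 45, so u decreases.
∂g/∂v = -4(v - 3)(v - 1)(v + 1); at v=-2 this is 60, so v decreases.
The v-coordinate has no critical point in that direction and runs off to infinity.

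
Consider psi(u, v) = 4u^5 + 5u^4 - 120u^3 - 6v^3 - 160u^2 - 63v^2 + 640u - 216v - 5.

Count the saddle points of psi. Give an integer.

psi separates as a function of u plus a function of v, so ∇psi=0 decouples.
∂psi/∂u = 20(u - 4)(u - 1)(u + 2)(u + 4) = 0 at u ∈ {-4, -2, 1, 4}; ∂psi/∂v = -18(v + 3)(v + 4) = 0 at v ∈ {-4, -3}.
The Hessian is diagonal: diag(psi_uu, psi_vv). Second derivatives: psi_uu(-4)=-1600, psi_uu(-2)=720, psi_uu(1)=-900, psi_uu(4)=2880; psi_vv(-4)=18, psi_vv(-3)=-18.
Saddle points occur where the two diagonal entries have opposite signs: (-4, -4), (-2, -3), (1, -4), (4, -3). Count: 4.

4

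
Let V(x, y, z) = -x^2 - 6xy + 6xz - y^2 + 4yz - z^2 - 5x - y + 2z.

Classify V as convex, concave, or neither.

V is quadratic, so its Hessian is the constant matrix H = [[-2, -6, 6], [-6, -2, 4], [6, 4, -2]].
Leading principal minors: -2, -32, -120.
Neither pattern holds ⇒ H is indefinite ⇒ neither convex nor concave.

neither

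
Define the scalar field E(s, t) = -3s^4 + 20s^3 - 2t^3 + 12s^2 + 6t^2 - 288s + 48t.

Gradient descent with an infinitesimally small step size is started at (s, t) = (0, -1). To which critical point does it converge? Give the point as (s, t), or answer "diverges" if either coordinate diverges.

(3, -2)

E is separable, so gradient descent decouples: s follows -∂E/∂s, t follows -∂E/∂t.
∂E/∂s = -12(s - 4)(s - 3)(s + 2); at s=0 this is -288, so s increases.
∂E/∂t = -6(t - 4)(t + 2); at t=-1 this is 30, so t decreases.
s converges to its nearest critical value 3 (a local min of the s-part); t converges to -2. The iterate converges to (3, -2).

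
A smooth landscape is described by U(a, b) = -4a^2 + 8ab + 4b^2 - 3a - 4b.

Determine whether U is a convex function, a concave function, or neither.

U is quadratic, so its Hessian is the constant matrix H = [[-8, 8], [8, 8]].
det(H) = -128, tr(H) = 0.
det(H) < 0, so H is indefinite: neither convex nor concave.

neither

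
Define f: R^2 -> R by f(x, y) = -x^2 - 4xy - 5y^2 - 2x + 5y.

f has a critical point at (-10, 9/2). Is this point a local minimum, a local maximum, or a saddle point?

local maximum

The Hessian of f is constant: H = [[-2, -4], [-4, -10]].
det(H) = (-2)·(-10) − (-4)² = 4.
det(H) > 0 and tr(H) = -12 < 0, so H is negative definite and the point is a local maximum.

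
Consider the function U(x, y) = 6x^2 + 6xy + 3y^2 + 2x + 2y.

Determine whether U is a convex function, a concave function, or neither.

convex

U is quadratic, so its Hessian is the constant matrix H = [[12, 6], [6, 6]].
det(H) = 36, tr(H) = 18.
det(H) > 0 and tr(H) > 0, so H is positive definite everywhere: convex.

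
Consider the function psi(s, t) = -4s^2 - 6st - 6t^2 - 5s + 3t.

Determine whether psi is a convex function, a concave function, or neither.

concave

psi is quadratic, so its Hessian is the constant matrix H = [[-8, -6], [-6, -12]].
det(H) = 60, tr(H) = -20.
det(H) > 0 and tr(H) < 0, so H is negative definite everywhere: concave.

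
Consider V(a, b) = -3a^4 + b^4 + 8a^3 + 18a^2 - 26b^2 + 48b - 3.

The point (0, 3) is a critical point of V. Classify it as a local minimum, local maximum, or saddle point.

local minimum

The mixed partial ∂²V/∂a∂b is 0, so the Hessian at any point is diag(V_aa, V_bb) = diag(12(-3a^2 + 4a + 3), 4(3b^2 - 13)).
At (0, 3): H = diag(36, 56).
Both eigenvalues are positive, so H is positive definite: a local minimum.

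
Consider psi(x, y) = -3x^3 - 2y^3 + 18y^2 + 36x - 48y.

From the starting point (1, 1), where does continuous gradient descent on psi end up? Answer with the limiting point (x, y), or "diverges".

(-2, 2)

psi is separable, so gradient descent decouples: x follows -∂psi/∂x, y follows -∂psi/∂y.
∂psi/∂x = -9(x - 2)(x + 2); at x=1 this is 27, so x decreases.
∂psi/∂y = -6(y - 4)(y - 2); at y=1 this is -18, so y increases.
x converges to its nearest critical value -2 (a local min of the x-part); y converges to 2. The iterate converges to (-2, 2).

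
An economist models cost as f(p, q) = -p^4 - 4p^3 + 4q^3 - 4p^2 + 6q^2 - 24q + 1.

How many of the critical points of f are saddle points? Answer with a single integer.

f separates as a function of p plus a function of q, so ∇f=0 decouples.
∂f/∂p = -4p(p + 1)(p + 2) = 0 at p ∈ {-2, -1, 0}; ∂f/∂q = 12(q - 1)(q + 2) = 0 at q ∈ {-2, 1}.
The Hessian is diagonal: diag(f_pp, f_qq). Second derivatives: f_pp(-2)=-8, f_pp(-1)=4, f_pp(0)=-8; f_qq(-2)=-36, f_qq(1)=36.
Saddle points occur where the two diagonal entries have opposite signs: (-2, 1), (-1, -2), (0, 1). Count: 3.

3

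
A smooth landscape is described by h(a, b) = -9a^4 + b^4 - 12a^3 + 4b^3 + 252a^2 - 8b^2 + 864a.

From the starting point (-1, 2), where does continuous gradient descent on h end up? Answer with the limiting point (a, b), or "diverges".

(-2, 1)

h is separable, so gradient descent decouples: a follows -∂h/∂a, b follows -∂h/∂b.
∂h/∂a = -36(a - 4)(a + 2)(a + 3); at a=-1 this is 360, so a decreases.
∂h/∂b = 4b(b - 1)(b + 4); at b=2 this is 48, so b decreases.
a converges to its nearest critical value -2 (a local min of the a-part); b converges to 1. The iterate converges to (-2, 1).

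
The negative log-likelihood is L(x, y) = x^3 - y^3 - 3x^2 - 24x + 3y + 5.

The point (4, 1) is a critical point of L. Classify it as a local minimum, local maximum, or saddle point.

saddle point

The mixed partial ∂²L/∂x∂y is 0, so the Hessian at any point is diag(L_xx, L_yy) = diag(6(x - 1), -6y).
At (4, 1): H = diag(18, -6).
The eigenvalues have opposite signs, so H is indefinite: a saddle point.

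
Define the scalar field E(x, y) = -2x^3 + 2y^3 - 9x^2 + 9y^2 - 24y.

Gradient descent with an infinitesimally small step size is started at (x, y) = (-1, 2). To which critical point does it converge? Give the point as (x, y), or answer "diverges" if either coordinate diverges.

(-3, 1)

E is separable, so gradient descent decouples: x follows -∂E/∂x, y follows -∂E/∂y.
∂E/∂x = -6x(x + 3); at x=-1 this is 12, so x decreases.
∂E/∂y = 6(y - 1)(y + 4); at y=2 this is 36, so y decreases.
x converges to its nearest critical value -3 (a local min of the x-part); y converges to 1. The iterate converges to (-3, 1).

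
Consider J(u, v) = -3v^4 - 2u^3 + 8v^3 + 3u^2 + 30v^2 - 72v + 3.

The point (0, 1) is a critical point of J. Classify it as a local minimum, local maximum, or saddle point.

The mixed partial ∂²J/∂u∂v is 0, so the Hessian at any point is diag(J_uu, J_vv) = diag(6(-2u + 1), 12(-3v^2 + 4v + 5)).
At (0, 1): H = diag(6, 72).
Both eigenvalues are positive, so H is positive definite: a local minimum.

local minimum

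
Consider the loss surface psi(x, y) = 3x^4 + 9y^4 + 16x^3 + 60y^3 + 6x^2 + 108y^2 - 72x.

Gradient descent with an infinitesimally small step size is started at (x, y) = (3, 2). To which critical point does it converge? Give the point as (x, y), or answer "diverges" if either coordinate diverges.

(1, 0)

psi is separable, so gradient descent decouples: x follows -∂psi/∂x, y follows -∂psi/∂y.
∂psi/∂x = 12(x - 1)(x + 2)(x + 3); at x=3 this is 720, so x decreases.
∂psi/∂y = 36y(y + 2)(y + 3); at y=2 this is 1440, so y decreases.
x converges to its nearest critical value 1 (a local min of the x-part); y converges to 0. The iterate converges to (1, 0).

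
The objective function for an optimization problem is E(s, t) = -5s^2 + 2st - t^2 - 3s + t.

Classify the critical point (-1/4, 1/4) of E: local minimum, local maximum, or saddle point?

local maximum

The Hessian of E is constant: H = [[-10, 2], [2, -2]].
det(H) = (-10)·(-2) − 2² = 16.
det(H) > 0 and tr(H) = -12 < 0, so H is negative definite and the point is a local maximum.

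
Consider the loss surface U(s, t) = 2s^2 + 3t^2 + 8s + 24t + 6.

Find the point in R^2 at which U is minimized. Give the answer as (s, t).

U(s,t) separates as P(s) + Q(t) + 6, so its minimum is min P + min Q + 6.
P'(s) = 4s + 8 vanishes at s ∈ {-2}; Q'(t) = 6(t + 4) vanishes at t ∈ {-4}.
Local minima of P (where P''>0): P(-2)=-8. Local minima of Q: Q(-4)=-48.
So the global minimum of U is P(-2) + Q(-4) + 6 = -8 − 48 + 6 = -50, attained at (-2, -4).

(-2, -4)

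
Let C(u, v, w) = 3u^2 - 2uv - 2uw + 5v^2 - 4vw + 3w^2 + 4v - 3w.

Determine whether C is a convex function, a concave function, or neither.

convex

C is quadratic, so its Hessian is the constant matrix H = [[6, -2, -2], [-2, 10, -4], [-2, -4, 6]].
Leading principal minors: 6, 56, 168.
All positive ⇒ H ≻ 0 ⇒ convex.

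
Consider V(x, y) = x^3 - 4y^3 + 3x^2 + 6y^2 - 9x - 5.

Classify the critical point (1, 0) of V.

The mixed partial ∂²V/∂x∂y is 0, so the Hessian at any point is diag(V_xx, V_yy) = diag(6(x + 1), 12(-2y + 1)).
At (1, 0): H = diag(12, 12).
Both eigenvalues are positive, so H is positive definite: a local minimum.

local minimum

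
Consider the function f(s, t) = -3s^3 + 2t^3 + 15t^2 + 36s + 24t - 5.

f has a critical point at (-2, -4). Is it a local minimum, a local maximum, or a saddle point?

saddle point

The mixed partial ∂²f/∂s∂t is 0, so the Hessian at any point is diag(f_ss, f_tt) = diag(-18s, 6(2t + 5)).
At (-2, -4): H = diag(36, -18).
The eigenvalues have opposite signs, so H is indefinite: a saddle point.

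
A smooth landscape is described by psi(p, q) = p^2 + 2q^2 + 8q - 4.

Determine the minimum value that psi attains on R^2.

psi(p,q) separates as A(p) + B(q) − 4, so its minimum is min A + min B − 4.
A'(p) = 2p vanishes at p ∈ {0}; B'(q) = 4q + 8 vanishes at q ∈ {-2}.
Local minima of A (where A''>0): A(0)=0. Local minima of B: B(-2)=-8.
So the global minimum of psi is A(0) + B(-2) − 4 = 0 − 8 − 4 = -12, attained at (0, -2).

-12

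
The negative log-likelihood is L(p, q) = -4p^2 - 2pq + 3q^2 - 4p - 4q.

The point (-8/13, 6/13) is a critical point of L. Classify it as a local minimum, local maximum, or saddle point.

saddle point

The Hessian of L is constant: H = [[-8, -2], [-2, 6]].
det(H) = (-8)·6 − (-2)² = -52.
Since det(H) < 0, H is indefinite and the critical point is a saddle point.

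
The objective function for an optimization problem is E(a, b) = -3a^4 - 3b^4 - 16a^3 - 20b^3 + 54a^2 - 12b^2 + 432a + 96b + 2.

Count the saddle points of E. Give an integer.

E separates as a function of a plus a function of b, so ∇E=0 decouples.
∂E/∂a = -12(a - 3)(a + 3)(a + 4) = 0 at a ∈ {-4, -3, 3}; ∂E/∂b = -12(b - 1)(b + 2)(b + 4) = 0 at b ∈ {-4, -2, 1}.
The Hessian is diagonal: diag(E_aa, E_bb). Second derivatives: E_aa(-4)=-84, E_aa(-3)=72, E_aa(3)=-504; E_bb(-4)=-120, E_bb(-2)=72, E_bb(1)=-180.
Saddle points occur where the two diagonal entries have opposite signs: (-4, -2), (-3, -4), (-3, 1), (3, -2). Count: 4.

4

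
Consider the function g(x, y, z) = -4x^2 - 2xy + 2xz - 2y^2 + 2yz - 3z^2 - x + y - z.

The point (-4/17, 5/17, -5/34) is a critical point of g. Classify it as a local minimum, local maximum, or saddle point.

local maximum

The Hessian is constant: H = [[-8, -2, 2], [-2, -4, 2], [2, 2, -6]].
Leading principal minors: Δ₁ = -8, Δ₂ = 28, Δ₃ = -136.
The minors alternate sign starting negative (−, +, −), so H is negative definite: a local maximum.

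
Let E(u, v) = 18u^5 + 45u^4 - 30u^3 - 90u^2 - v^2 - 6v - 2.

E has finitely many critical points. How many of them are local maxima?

2

E separates as a function of u plus a function of v, so ∇E=0 decouples.
∂E/∂u = 90u(u - 1)(u + 1)(u + 2) = 0 at u ∈ {-2, -1, 0, 1}; ∂E/∂v = -2(v + 3) = 0 at v ∈ {-3}.
The Hessian is diagonal: diag(E_uu, E_vv). Second derivatives: E_uu(-2)=-540, E_uu(-1)=180, E_uu(0)=-180, E_uu(1)=540; E_vv(-3)=-2.
Local maxima occur where both diagonal entries negative: (-2, -3), (0, -3). Count: 2.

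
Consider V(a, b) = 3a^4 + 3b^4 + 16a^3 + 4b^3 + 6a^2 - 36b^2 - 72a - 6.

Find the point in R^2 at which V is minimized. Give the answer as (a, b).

V(a,b) separates as P(a) + Q(b) − 6, so its minimum is min P + min Q − 6.
P'(a) = 12(a - 1)(a + 2)(a + 3) vanishes at a ∈ {-3, -2, 1}; Q'(b) = 12b(b - 2)(b + 3) vanishes at b ∈ {-3, 0, 2}.
Local minima of P (where P''>0): P(-3)=81, P(1)=-47. Local minima of Q: Q(-3)=-189, Q(2)=-64.
So the global minimum of V is P(1) + Q(-3) − 6 = -47 − 189 − 6 = -242, attained at (1, -3).

(1, -3)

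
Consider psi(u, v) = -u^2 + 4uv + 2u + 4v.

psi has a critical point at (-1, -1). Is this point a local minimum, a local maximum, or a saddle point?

The Hessian of psi is constant: H = [[-2, 4], [4, 0]].
det(H) = (-2)·0 − 4² = -16.
Since det(H) < 0, H is indefinite and the critical point is a saddle point.

saddle point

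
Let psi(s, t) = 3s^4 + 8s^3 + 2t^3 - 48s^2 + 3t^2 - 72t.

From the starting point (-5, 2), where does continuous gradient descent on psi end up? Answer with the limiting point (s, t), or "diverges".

(-4, 3)

psi is separable, so gradient descent decouples: s follows -∂psi/∂s, t follows -∂psi/∂t.
∂psi/∂s = 12s(s - 2)(s + 4); at s=-5 this is -420, so s increases.
∂psi/∂t = 6(t - 3)(t + 4); at t=2 this is -36, so t increases.
s converges to its nearest critical value -4 (a local min of the s-part); t converges to 3. The iterate converges to (-4, 3).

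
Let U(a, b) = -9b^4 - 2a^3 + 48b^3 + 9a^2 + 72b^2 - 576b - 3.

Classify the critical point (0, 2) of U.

local minimum

The mixed partial ∂²U/∂a∂b is 0, so the Hessian at any point is diag(U_aa, U_bb) = diag(6(-2a + 3), 36(-3b^2 + 8b + 4)).
At (0, 2): H = diag(18, 288).
Both eigenvalues are positive, so H is positive definite: a local minimum.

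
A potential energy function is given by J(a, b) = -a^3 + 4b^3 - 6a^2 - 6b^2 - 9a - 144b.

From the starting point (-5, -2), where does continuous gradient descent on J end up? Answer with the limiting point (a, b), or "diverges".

(-3, 4)

J is separable, so gradient descent decouples: a follows -∂J/∂a, b follows -∂J/∂b.
∂J/∂a = -3(a + 1)(a + 3); at a=-5 this is -24, so a increases.
∂J/∂b = 12(b - 4)(b + 3); at b=-2 this is -72, so b increases.
a converges to its nearest critical value -3 (a local min of the a-part); b converges to 4. The iterate converges to (-3, 4).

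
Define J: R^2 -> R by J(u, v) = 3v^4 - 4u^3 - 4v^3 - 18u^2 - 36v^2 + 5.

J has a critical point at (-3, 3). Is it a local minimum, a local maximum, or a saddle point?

local minimum

The mixed partial ∂²J/∂u∂v is 0, so the Hessian at any point is diag(J_uu, J_vv) = diag(-12(2u + 3), 12(3v^2 - 2v - 6)).
At (-3, 3): H = diag(36, 180).
Both eigenvalues are positive, so H is positive definite: a local minimum.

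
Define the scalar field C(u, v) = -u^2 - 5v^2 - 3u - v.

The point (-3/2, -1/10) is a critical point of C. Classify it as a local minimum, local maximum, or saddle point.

The Hessian of C is constant: H = [[-2, 0], [0, -10]].
det(H) = (-2)·(-10) − 0² = 20.
det(H) > 0 and tr(H) = -12 < 0, so H is negative definite and the point is a local maximum.

local maximum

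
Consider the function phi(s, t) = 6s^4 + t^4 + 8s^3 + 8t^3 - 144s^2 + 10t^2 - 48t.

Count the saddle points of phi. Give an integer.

phi separates as a function of s plus a function of t, so ∇phi=0 decouples.
∂phi/∂s = 24s(s - 3)(s + 4) = 0 at s ∈ {-4, 0, 3}; ∂phi/∂t = 4(t - 1)(t + 3)(t + 4) = 0 at t ∈ {-4, -3, 1}.
The Hessian is diagonal: diag(phi_ss, phi_tt). Second derivatives: phi_ss(-4)=672, phi_ss(0)=-288, phi_ss(3)=504; phi_tt(-4)=20, phi_tt(-3)=-16, phi_tt(1)=80.
Saddle points occur where the two diagonal entries have opposite signs: (-4, -3), (0, -4), (0, 1), (3, -3). Count: 4.

4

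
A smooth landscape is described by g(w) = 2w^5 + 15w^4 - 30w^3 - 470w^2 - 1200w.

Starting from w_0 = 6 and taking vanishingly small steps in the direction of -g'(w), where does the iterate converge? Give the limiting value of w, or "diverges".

g'(w) = 10(w - 4)(w + 2)(w + 3)(w + 5), so g'(6) = 15840.
Gradient descent moves in the -g' direction, i.e. w is decreasing.
The nearest critical point in that direction is w = 4, where g'' = 3780 > 0 (a local minimum). The iterate converges there.

4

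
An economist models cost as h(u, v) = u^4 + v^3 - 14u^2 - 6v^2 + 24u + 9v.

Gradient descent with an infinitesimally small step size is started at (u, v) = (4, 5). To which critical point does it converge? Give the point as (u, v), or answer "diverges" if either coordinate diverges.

h is separable, so gradient descent decouples: u follows -∂h/∂u, v follows -∂h/∂v.
∂h/∂u = 4(u - 2)(u - 1)(u + 3); at u=4 this is 168, so u decreases.
∂h/∂v = 3(v - 3)(v - 1); at v=5 this is 24, so v decreases.
u converges to its nearest critical value 2 (a local min of the u-part); v converges to 3. The iterate converges to (2, 3).

(2, 3)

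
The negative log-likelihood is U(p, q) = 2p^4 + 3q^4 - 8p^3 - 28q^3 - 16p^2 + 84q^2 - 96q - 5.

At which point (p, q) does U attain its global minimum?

(4, 4)

U(p,q) separates as A(p) + B(q) − 5, so its minimum is min A + min B − 5.
A'(p) = 8p(p - 4)(p + 1) vanishes at p ∈ {-1, 0, 4}; B'(q) = 12(q - 4)(q - 2)(q - 1) vanishes at q ∈ {1, 2, 4}.
Local minima of A (where A''>0): A(-1)=-6, A(4)=-256. Local minima of B: B(1)=-37, B(4)=-64.
So the global minimum of U is A(4) + B(4) − 5 = -256 − 64 − 5 = -325, attained at (4, 4).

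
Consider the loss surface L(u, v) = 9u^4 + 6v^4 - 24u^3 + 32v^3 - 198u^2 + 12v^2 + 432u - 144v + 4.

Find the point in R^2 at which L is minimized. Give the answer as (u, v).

L(u,v) separates as P(u) + Q(v) + 4, so its minimum is min P + min Q + 4.
P'(u) = 36(u - 4)(u - 1)(u + 3) vanishes at u ∈ {-3, 1, 4}; Q'(v) = 24(v - 1)(v + 2)(v + 3) vanishes at v ∈ {-3, -2, 1}.
Local minima of P (where P''>0): P(-3)=-1701, P(4)=-672. Local minima of Q: Q(-3)=162, Q(1)=-94.
So the global minimum of L is P(-3) + Q(1) + 4 = -1701 − 94 + 4 = -1791, attained at (-3, 1).

(-3, 1)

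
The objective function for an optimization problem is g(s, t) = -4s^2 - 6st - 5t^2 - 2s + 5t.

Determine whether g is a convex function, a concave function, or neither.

concave

g is quadratic, so its Hessian is the constant matrix H = [[-8, -6], [-6, -10]].
det(H) = 44, tr(H) = -18.
det(H) > 0 and tr(H) < 0, so H is negative definite everywhere: concave.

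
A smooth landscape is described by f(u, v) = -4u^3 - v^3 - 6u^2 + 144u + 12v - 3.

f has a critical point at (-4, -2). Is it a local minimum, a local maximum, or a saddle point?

local minimum

The mixed partial ∂²f/∂u∂v is 0, so the Hessian at any point is diag(f_uu, f_vv) = diag(-12(2u + 1), -6v).
At (-4, -2): H = diag(84, 12).
Both eigenvalues are positive, so H is positive definite: a local minimum.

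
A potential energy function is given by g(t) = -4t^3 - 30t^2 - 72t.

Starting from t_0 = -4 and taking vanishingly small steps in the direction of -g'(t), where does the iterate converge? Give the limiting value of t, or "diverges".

-3

g'(t) = -12(t + 2)(t + 3), so g'(-4) = -24.
Gradient descent moves in the -g' direction, i.e. t is increasing.
The nearest critical point in that direction is t = -3, where g'' = 12 > 0 (a local minimum). The iterate converges there.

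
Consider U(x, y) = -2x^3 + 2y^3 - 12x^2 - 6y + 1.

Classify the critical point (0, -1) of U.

The mixed partial ∂²U/∂x∂y is 0, so the Hessian at any point is diag(U_xx, U_yy) = diag(-12(x + 2), 12y).
At (0, -1): H = diag(-24, -12).
Both eigenvalues are negative, so H is negative definite: a local maximum.

local maximum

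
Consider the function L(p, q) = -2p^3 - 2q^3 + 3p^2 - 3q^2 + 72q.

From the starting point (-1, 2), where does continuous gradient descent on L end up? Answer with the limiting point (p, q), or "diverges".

L is separable, so gradient descent decouples: p follows -∂L/∂p, q follows -∂L/∂q.
∂L/∂p = -6p(p - 1); at p=-1 this is -12, so p increases.
∂L/∂q = -6(q - 3)(q + 4); at q=2 this is 36, so q decreases.
p converges to its nearest critical value 0 (a local min of the p-part); q converges to -4. The iterate converges to (0, -4).

(0, -4)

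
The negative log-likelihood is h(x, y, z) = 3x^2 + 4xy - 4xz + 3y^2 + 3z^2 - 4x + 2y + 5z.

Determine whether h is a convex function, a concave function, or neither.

h is quadratic, so its Hessian is the constant matrix H = [[6, 4, -4], [4, 6, 0], [-4, 0, 6]].
Leading principal minors: 6, 20, 24.
All positive ⇒ H ≻ 0 ⇒ convex.

convex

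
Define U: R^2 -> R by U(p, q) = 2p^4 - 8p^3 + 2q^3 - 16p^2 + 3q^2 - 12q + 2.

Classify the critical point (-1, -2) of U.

saddle point

The mixed partial ∂²U/∂p∂q is 0, so the Hessian at any point is diag(U_pp, U_qq) = diag(8(3p^2 - 6p - 4), 6(2q + 1)).
At (-1, -2): H = diag(40, -18).
The eigenvalues have opposite signs, so H is indefinite: a saddle point.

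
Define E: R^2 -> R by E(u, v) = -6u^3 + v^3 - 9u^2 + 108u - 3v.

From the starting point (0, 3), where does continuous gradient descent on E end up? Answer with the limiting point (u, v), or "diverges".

E is separable, so gradient descent decouples: u follows -∂E/∂u, v follows -∂E/∂v.
∂E/∂u = -18(u - 2)(u + 3); at u=0 this is 108, so u decreases.
∂E/∂v = 3(v - 1)(v + 1); at v=3 this is 24, so v decreases.
u converges to its nearest critical value -3 (a local min of the u-part); v converges to 1. The iterate converges to (-3, 1).

(-3, 1)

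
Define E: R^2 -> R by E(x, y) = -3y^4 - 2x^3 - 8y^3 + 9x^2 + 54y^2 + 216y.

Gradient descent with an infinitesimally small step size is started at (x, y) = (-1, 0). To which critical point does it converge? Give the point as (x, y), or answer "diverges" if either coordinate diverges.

(0, -2)

E is separable, so gradient descent decouples: x follows -∂E/∂x, y follows -∂E/∂y.
∂E/∂x = -6x(x - 3); at x=-1 this is -24, so x increases.
∂E/∂y = -12(y - 3)(y + 2)(y + 3); at y=0 this is 216, so y decreases.
x converges to its nearest critical value 0 (a local min of the x-part); y converges to -2. The iterate converges to (0, -2).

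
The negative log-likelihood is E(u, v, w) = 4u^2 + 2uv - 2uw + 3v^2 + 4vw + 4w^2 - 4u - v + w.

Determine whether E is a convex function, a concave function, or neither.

E is quadratic, so its Hessian is the constant matrix H = [[8, 2, -2], [2, 6, 4], [-2, 4, 8]].
Leading principal minors: 8, 44, 168.
All positive ⇒ H ≻ 0 ⇒ convex.

convex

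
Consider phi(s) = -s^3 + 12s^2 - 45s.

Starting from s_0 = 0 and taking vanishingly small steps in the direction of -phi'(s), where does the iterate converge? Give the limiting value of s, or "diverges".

3

phi'(s) = -3(s - 5)(s - 3), so phi'(0) = -45.
Gradient descent moves in the -phi' direction, i.e. s is increasing.
The nearest critical point in that direction is s = 3, where phi'' = 6 > 0 (a local minimum). The iterate converges there.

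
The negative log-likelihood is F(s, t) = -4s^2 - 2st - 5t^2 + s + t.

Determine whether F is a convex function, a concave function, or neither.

concave

F is quadratic, so its Hessian is the constant matrix H = [[-8, -2], [-2, -10]].
det(H) = 76, tr(H) = -18.
det(H) > 0 and tr(H) < 0, so H is negative definite everywhere: concave.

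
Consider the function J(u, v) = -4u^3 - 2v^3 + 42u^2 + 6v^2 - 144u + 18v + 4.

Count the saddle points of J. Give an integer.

2

J separates as a function of u plus a function of v, so ∇J=0 decouples.
∂J/∂u = -12(u - 4)(u - 3) = 0 at u ∈ {3, 4}; ∂J/∂v = -6(v - 3)(v + 1) = 0 at v ∈ {-1, 3}.
The Hessian is diagonal: diag(J_uu, J_vv). Second derivatives: J_uu(3)=12, J_uu(4)=-12; J_vv(-1)=24, J_vv(3)=-24.
Saddle points occur where the two diagonal entries have opposite signs: (3, 3), (4, -1). Count: 2.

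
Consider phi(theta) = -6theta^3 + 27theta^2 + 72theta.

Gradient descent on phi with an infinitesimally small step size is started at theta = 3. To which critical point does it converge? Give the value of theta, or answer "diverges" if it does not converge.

phi'(theta) = -18(theta - 4)(theta + 1), so phi'(3) = 72.
Gradient descent moves in the -phi' direction, i.e. theta is decreasing.
The nearest critical point in that direction is theta = -1, where phi'' = 90 > 0 (a local minimum). The iterate converges there.

-1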